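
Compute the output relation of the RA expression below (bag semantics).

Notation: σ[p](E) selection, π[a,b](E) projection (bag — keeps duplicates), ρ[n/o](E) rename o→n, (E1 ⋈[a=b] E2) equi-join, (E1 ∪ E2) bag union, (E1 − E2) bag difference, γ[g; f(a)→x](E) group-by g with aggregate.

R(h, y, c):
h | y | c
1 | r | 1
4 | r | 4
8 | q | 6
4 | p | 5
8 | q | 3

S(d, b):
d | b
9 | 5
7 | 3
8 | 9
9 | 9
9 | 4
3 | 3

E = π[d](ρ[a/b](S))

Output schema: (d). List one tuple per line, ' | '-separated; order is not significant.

Stepwise |·|:
  S → 6
  ρ[a/b](S) → 6
  π[d](ρ[a/b](S)) → 6

== RESULT ==
d
3
7
8
9
9
9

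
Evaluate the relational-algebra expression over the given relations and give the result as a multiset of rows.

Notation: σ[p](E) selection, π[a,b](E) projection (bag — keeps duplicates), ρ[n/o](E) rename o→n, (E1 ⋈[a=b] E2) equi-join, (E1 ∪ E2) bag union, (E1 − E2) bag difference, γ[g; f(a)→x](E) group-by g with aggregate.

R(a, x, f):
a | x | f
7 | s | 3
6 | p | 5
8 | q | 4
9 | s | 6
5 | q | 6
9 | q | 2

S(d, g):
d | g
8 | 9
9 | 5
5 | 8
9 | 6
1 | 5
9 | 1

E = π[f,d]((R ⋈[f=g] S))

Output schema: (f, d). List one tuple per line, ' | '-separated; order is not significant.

Stepwise |·|:
  R → 6
  S → 6
  (R ⋈[f=g] S) → 4
  π[f,d]((R ⋈[f=g] S)) → 4

== RESULT ==
f | d
5 | 1
5 | 9
6 | 9
6 | 9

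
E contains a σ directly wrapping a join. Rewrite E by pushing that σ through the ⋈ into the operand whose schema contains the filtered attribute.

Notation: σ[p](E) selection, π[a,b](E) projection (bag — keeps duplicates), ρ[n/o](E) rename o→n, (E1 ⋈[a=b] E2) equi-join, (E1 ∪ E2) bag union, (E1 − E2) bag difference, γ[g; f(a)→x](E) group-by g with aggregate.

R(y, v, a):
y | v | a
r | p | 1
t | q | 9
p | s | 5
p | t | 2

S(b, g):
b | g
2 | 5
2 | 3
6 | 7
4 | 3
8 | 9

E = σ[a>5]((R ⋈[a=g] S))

σ filters on a, owned by the left side.
E' = (σ[a>5](R) ⋈[a=g] S)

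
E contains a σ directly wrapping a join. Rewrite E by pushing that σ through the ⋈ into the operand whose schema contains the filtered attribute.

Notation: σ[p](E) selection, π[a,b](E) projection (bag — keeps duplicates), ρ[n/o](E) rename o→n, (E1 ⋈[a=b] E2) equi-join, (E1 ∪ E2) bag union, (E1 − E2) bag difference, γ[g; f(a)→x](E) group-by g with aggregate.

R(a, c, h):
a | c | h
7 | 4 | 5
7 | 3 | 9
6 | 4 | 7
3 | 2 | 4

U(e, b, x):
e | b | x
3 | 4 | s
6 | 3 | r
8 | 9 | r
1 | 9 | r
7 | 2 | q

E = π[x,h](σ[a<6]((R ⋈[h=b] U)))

σ filters on a, owned by the left side.
E' = π[x,h]((σ[a<6](R) ⋈[h=b] U))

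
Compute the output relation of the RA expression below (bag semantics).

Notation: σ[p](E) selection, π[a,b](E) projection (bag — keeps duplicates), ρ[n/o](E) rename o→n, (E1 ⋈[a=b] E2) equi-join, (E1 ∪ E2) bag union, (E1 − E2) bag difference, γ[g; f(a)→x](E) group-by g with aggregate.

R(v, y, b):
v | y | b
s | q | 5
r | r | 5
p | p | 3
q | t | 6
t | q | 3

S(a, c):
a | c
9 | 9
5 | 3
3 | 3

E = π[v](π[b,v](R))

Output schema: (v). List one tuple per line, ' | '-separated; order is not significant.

Subexpression sizes:
  R → 5
  π[b,v](R) → 5
  π[v](π[b,v](R)) → 5

== RESULT ==
v
p
q
r
s
t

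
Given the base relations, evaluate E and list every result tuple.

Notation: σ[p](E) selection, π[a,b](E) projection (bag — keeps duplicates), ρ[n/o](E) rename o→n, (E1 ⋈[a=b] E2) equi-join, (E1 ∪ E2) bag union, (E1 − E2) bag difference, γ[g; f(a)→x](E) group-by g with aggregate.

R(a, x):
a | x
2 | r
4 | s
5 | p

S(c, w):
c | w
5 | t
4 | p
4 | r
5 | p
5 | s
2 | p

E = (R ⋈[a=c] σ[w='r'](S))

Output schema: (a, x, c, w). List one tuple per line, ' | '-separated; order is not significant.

Per-node cardinality:
  R → 3
  S → 6
  σ[w='r'](S) → 1
  (R ⋈[a=c] σ[w='r'](S)) → 1

== RESULT ==
a | x | c | w
4 | s | 4 | r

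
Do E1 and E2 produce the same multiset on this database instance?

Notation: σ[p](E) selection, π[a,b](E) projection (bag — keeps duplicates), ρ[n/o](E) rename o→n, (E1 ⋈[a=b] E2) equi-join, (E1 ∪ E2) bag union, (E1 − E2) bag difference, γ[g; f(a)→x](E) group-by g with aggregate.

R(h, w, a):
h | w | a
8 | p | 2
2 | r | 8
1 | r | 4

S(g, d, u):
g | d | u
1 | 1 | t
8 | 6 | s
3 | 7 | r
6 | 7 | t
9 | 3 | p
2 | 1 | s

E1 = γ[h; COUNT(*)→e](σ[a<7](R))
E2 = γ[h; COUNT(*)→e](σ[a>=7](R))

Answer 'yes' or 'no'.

E1 subexpression sizes:
  R → 3
  σ[a<7](R) → 2
  γ[h; COUNT(*)→e](σ[a<7](R)) → 2
E2 subexpression sizes:
  R → 3
  σ[a>=7](R) → 1
  γ[h; COUNT(*)→e](σ[a>=7](R)) → 1

E1 result:
h | e
1 | 1
8 | 1
E2 result:
h | e
2 | 1
Witness: (1, 1) appears 1× in E1 but 0× in E2.

no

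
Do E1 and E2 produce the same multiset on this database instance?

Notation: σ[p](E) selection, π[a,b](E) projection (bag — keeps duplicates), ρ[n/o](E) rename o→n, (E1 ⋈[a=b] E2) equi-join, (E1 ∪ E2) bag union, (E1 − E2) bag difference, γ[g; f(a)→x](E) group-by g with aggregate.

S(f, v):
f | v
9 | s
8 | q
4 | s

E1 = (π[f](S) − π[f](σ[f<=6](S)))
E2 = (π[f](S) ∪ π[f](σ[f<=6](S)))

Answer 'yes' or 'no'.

E1 per-node cardinality:
  S → 3
  π[f](S) → 3
  S → 3
  σ[f<=6](S) → 1
  π[f](σ[f<=6](S)) → 1
  (π[f](S) − π[f](σ[f<=6](S))) → 2
E2 per-node cardinality:
  S → 3
  π[f](S) → 3
  S → 3
  σ[f<=6](S) → 1
  π[f](σ[f<=6](S)) → 1
  (π[f](S) ∪ π[f](σ[f<=6](S))) → 4

E1 result:
f
8
9
E2 result:
f
4
4
8
9
Witness: (4,) appears 0× in E1 but 2× in E2.

no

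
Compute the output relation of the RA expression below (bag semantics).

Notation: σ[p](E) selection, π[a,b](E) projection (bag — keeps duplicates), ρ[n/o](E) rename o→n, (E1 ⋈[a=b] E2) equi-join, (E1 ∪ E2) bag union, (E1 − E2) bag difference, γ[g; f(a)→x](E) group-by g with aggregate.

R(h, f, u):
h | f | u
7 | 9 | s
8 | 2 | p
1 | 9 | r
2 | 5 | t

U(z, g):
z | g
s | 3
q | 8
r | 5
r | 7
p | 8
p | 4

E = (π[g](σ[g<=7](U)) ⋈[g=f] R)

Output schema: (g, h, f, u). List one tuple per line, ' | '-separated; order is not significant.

Stepwise |·|:
  U → 6
  σ[g<=7](U) → 4
  π[g](σ[g<=7](U)) → 4
  R → 4
  (π[g](σ[g<=7](U)) ⋈[g=f] R) → 1

== RESULT ==
g | h | f | u
5 | 2 | 5 | t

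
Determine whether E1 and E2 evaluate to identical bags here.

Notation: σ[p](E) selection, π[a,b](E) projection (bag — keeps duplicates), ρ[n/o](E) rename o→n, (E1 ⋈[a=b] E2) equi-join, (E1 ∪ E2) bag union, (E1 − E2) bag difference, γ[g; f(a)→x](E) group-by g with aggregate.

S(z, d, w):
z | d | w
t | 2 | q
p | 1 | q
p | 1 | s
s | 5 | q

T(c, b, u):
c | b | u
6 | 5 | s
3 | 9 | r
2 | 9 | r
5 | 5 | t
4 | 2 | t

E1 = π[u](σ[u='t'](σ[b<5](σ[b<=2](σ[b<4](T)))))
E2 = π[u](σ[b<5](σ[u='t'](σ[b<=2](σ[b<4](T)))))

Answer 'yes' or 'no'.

E1 per-node cardinality:
  T → 5
  σ[b<4](T) → 1
  σ[b<=2](σ[b<4](T)) → 1
  σ[b<5](σ[b<=2](σ[b<4](T))) → 1
  σ[u='t'](σ[b<5](σ[b<=2](σ[b<4](T)))) → 1
  π[u](σ[u='t'](σ[b<5](σ[b<=2](σ[b<4](T))))) → 1
E2 per-node cardinality:
  T → 5
  σ[b<4](T) → 1
  σ[b<=2](σ[b<4](T)) → 1
  σ[u='t'](σ[b<=2](σ[b<4](T))) → 1
  σ[b<5](σ[u='t'](σ[b<=2](σ[b<4](T)))) → 1
  π[u](σ[b<5](σ[u='t'](σ[b<=2](σ[b<4](T))))) → 1

E1 and E2 produce the same multiset:
u
t

yes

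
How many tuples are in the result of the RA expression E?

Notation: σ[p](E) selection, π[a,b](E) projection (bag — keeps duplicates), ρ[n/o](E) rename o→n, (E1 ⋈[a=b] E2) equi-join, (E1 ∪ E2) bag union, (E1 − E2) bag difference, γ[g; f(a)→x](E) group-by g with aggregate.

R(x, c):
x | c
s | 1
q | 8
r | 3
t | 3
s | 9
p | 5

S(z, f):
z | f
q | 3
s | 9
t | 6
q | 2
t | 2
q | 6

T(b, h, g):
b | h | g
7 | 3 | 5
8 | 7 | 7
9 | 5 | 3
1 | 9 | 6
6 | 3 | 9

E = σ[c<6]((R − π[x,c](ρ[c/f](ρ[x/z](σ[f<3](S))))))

Stepwise |·|:
  R → 6
  S → 6
  σ[f<3](S) → 2
  ρ[x/z](σ[f<3](S)) → 2
  ρ[c/f](ρ[x/z](σ[f<3](S))) → 2
  π[x,c](ρ[c/f](ρ[x/z](σ[f<3](S)))) → 2
  (R − π[x,c](ρ[c/f](ρ[x/z](σ[f<3](S))))) → 6
  σ[c<6]((R − π[x,c](ρ[c/f](ρ[x/z](σ[f<3](S)))))) → 4

|E| = 4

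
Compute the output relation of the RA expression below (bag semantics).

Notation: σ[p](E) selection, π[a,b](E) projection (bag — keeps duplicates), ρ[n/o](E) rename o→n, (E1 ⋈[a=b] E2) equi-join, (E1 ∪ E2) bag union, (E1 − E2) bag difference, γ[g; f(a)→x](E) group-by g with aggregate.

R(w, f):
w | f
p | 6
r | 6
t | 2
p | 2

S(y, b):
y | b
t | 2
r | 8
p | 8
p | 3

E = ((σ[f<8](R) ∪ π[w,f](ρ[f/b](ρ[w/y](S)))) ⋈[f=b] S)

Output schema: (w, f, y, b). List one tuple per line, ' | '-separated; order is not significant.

Per-node cardinality:
  R → 4
  σ[f<8](R) → 4
  S → 4
  ρ[w/y](S) → 4
  ρ[f/b](ρ[w/y](S)) → 4
  π[w,f](ρ[f/b](ρ[w/y](S))) → 4
  (σ[f<8](R) ∪ π[w,f](ρ[f/b](ρ[w/y](S)))) → 8
  S → 4
  ((σ[f<8](R) ∪ π[w,f](ρ[f/b](ρ[w/y](S)))) ⋈[f=b] S) → 8

== RESULT ==
w | f | y | b
p | 2 | t | 2
p | 3 | p | 3
p | 8 | p | 8
p | 8 | r | 8
r | 8 | p | 8
r | 8 | r | 8
t | 2 | t | 2
t | 2 | t | 2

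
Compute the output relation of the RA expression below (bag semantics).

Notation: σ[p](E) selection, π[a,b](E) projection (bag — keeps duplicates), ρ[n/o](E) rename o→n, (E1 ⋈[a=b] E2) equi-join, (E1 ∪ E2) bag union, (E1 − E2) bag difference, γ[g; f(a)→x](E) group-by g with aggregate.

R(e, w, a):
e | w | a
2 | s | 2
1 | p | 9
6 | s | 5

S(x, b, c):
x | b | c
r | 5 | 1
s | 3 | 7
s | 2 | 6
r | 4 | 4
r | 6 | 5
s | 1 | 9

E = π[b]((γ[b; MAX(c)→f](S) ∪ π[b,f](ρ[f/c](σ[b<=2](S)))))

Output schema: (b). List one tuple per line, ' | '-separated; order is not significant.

Per-node cardinality:
  S → 6
  γ[b; MAX(c)→f](S) → 6
  S → 6
  σ[b<=2](S) → 2
  ρ[f/c](σ[b<=2](S)) → 2
  π[b,f](ρ[f/c](σ[b<=2](S))) → 2
  (γ[b; MAX(c)→f](S) ∪ π[b,f](ρ[f/c](σ[b<=2](S)))) → 8
  π[b]((γ[b; MAX(c)→f](S) ∪ π[b,f](ρ[f/c](σ[b<=2](S))))) → 8

== RESULT ==
b
1
1
2
2
3
4
5
6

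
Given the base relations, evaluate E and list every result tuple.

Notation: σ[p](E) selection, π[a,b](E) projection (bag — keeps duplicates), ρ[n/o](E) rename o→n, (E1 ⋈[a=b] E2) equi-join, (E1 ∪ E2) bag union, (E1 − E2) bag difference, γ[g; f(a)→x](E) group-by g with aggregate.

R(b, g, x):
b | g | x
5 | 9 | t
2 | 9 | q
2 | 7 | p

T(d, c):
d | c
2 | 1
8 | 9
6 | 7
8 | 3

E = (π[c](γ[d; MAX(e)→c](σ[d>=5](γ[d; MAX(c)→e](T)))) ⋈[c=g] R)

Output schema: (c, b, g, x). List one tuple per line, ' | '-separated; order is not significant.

Stepwise |·|:
  T → 4
  γ[d; MAX(c)→e](T) → 3
  σ[d>=5](γ[d; MAX(c)→e](T)) → 2
  γ[d; MAX(e)→c](σ[d>=5](γ[d; MAX(c)→e](T))) → 2
  π[c](γ[d; MAX(e)→c](σ[d>=5](γ[d; MAX(c)→e](T)))) → 2
  R → 3
  (π[c](γ[d; MAX(e)→c](σ[d>=5](γ[d; MAX(c)→e](T)))) ⋈[c=g] R) → 3

== RESULT ==
c | b | g | x
7 | 2 | 7 | p
9 | 2 | 9 | q
9 | 5 | 9 | t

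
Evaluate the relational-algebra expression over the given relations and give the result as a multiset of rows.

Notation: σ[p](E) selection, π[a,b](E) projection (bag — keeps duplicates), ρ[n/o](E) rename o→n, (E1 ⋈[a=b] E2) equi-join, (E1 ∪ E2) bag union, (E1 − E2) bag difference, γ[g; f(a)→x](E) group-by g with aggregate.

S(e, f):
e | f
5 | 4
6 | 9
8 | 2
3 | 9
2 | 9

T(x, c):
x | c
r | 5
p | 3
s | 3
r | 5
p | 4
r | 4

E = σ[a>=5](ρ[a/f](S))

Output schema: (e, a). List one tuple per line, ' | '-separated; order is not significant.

Row counts bottom-up:
  S → 5
  ρ[a/f](S) → 5
  σ[a>=5](ρ[a/f](S)) → 3

== RESULT ==
e | a
2 | 9
3 | 9
6 | 9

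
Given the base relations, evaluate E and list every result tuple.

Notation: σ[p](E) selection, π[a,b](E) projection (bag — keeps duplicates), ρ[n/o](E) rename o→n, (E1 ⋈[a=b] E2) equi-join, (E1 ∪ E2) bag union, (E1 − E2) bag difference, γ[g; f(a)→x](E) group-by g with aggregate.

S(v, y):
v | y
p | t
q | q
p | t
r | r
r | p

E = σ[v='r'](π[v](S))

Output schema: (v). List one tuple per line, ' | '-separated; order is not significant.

Subexpression sizes:
  S → 5
  π[v](S) → 5
  σ[v='r'](π[v](S)) → 2

== RESULT ==
v
r
r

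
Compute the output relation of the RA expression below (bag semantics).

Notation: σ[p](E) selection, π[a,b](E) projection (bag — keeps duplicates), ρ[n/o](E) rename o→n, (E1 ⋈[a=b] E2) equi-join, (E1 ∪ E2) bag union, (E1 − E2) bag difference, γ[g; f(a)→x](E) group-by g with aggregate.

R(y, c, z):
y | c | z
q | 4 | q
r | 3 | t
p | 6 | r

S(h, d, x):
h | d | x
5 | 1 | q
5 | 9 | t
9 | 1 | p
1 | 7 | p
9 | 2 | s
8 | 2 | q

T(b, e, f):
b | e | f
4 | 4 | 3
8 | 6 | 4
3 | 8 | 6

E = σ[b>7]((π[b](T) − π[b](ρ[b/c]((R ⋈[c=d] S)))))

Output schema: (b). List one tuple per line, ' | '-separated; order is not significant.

Stepwise |·|:
  T → 3
  π[b](T) → 3
  R → 3
  S → 6
  (R ⋈[c=d] S) → 0
  ρ[b/c]((R ⋈[c=d] S)) → 0
  π[b](ρ[b/c]((R ⋈[c=d] S))) → 0
  (π[b](T) − π[b](ρ[b/c]((R ⋈[c=d] S)))) → 3
  σ[b>7]((π[b](T) − π[b](ρ[b/c]((R ⋈[c=d] S))))) → 1

== RESULT ==
b
8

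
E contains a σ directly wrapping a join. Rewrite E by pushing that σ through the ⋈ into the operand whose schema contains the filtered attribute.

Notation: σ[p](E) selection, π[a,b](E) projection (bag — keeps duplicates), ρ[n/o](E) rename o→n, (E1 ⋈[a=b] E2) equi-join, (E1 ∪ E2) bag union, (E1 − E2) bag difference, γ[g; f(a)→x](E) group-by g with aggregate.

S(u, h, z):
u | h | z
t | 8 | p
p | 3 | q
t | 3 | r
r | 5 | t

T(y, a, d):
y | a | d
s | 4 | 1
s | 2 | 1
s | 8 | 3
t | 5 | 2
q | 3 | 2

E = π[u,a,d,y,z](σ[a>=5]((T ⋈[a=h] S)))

σ filters on a, owned by the left side.
E' = π[u,a,d,y,z]((σ[a>=5](T) ⋈[a=h] S))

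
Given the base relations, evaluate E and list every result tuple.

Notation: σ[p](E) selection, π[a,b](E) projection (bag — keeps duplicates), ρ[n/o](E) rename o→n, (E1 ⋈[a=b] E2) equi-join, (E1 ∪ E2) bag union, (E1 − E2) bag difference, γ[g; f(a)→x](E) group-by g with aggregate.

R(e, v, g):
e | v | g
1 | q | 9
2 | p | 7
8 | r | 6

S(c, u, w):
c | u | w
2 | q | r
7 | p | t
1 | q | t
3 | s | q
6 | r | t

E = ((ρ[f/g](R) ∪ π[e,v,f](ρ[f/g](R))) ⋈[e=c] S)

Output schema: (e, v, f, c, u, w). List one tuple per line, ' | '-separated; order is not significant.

Subexpression sizes:
  R → 3
  ρ[f/g](R) → 3
  R → 3
  ρ[f/g](R) → 3
  π[e,v,f](ρ[f/g](R)) → 3
  (ρ[f/g](R) ∪ π[e,v,f](ρ[f/g](R))) → 6
  S → 5
  ((ρ[f/g](R) ∪ π[e,v,f](ρ[f/g](R))) ⋈[e=c] S) → 4

== RESULT ==
e | v | f | c | u | w
1 | q | 9 | 1 | q | t
1 | q | 9 | 1 | q | t
2 | p | 7 | 2 | q | r
2 | p | 7 | 2 | q | r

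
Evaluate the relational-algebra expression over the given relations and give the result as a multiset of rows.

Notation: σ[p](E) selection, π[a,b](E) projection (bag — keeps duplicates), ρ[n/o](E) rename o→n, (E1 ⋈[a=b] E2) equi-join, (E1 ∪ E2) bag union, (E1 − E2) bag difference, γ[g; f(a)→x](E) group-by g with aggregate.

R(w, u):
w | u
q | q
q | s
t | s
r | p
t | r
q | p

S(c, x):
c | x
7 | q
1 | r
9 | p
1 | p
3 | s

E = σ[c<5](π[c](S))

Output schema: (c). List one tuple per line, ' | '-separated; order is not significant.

Row counts bottom-up:
  S → 5
  π[c](S) → 5
  σ[c<5](π[c](S)) → 3

== RESULT ==
c
1
1
3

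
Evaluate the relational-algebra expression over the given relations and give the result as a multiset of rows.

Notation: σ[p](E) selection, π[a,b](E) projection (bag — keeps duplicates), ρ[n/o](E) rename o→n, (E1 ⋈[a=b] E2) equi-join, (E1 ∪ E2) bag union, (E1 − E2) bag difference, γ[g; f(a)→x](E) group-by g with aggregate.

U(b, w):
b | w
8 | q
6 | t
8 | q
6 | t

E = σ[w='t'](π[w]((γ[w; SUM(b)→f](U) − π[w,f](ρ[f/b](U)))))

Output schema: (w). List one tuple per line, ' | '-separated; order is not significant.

Per-node cardinality:
  U → 4
  γ[w; SUM(b)→f](U) → 2
  U → 4
  ρ[f/b](U) → 4
  π[w,f](ρ[f/b](U)) → 4
  (γ[w; SUM(b)→f](U) − π[w,f](ρ[f/b](U))) → 2
  π[w]((γ[w; SUM(b)→f](U) − π[w,f](ρ[f/b](U)))) → 2
  σ[w='t'](π[w]((γ[w; SUM(b)→f](U) − π[w,f](ρ[f/b](U))))) → 1

== RESULT ==
w
t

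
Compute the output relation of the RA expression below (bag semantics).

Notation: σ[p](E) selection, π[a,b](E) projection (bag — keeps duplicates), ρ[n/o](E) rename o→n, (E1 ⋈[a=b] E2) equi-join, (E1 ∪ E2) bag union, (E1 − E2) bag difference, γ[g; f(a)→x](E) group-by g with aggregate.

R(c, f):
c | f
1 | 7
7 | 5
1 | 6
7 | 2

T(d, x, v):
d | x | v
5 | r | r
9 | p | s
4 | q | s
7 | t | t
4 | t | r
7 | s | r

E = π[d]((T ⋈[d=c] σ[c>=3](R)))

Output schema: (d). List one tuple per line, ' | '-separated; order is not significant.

Stepwise |·|:
  T → 6
  R → 4
  σ[c>=3](R) → 2
  (T ⋈[d=c] σ[c>=3](R)) → 4
  π[d]((T ⋈[d=c] σ[c>=3](R))) → 4

== RESULT ==
d
7
7
7
7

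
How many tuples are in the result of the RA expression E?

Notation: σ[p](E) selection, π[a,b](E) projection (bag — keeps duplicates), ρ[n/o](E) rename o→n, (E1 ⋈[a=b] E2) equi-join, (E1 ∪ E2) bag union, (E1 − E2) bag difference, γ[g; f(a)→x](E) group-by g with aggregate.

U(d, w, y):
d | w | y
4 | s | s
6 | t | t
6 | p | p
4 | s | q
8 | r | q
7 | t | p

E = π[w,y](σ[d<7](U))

Stepwise |·|:
  U → 6
  σ[d<7](U) → 4
  π[w,y](σ[d<7](U)) → 4

|E| = 4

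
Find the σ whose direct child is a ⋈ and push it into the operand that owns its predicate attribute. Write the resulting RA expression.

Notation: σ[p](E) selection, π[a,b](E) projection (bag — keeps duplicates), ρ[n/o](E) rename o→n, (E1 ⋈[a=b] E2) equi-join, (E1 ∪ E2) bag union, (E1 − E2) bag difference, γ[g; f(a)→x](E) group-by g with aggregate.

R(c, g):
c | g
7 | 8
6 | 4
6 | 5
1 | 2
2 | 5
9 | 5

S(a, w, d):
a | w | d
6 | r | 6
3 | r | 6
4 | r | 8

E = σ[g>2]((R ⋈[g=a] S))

σ filters on g, owned by the left side.
E' = (σ[g>2](R) ⋈[g=a] S)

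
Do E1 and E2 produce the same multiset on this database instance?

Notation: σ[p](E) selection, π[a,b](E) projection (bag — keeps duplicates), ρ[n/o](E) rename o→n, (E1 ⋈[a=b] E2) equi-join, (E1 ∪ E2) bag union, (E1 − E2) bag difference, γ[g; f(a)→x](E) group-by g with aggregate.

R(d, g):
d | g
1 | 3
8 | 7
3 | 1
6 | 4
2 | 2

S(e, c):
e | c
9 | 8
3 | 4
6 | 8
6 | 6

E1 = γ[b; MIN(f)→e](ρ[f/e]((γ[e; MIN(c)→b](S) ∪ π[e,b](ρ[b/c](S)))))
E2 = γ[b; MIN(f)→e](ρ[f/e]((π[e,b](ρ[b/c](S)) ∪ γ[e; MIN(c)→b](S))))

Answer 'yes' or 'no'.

E1 row counts bottom-up:
  S → 4
  γ[e; MIN(c)→b](S) → 3
  S → 4
  ρ[b/c](S) → 4
  π[e,b](ρ[b/c](S)) → 4
  (γ[e; MIN(c)→b](S) ∪ π[e,b](ρ[b/c](S))) → 7
  ρ[f/e]((γ[e; MIN(c)→b](S) ∪ π[e,b](ρ[b/c](S)))) → 7
  γ[b; MIN(f)→e](ρ[f/e]((γ[e; MIN(c)→b](S) ∪ π[e,b](ρ[b/c](S))))) → 3
E2 row counts bottom-up:
  S → 4
  ρ[b/c](S) → 4
  π[e,b](ρ[b/c](S)) → 4
  S → 4
  γ[e; MIN(c)→b](S) → 3
  (π[e,b](ρ[b/c](S)) ∪ γ[e; MIN(c)→b](S)) → 7
  ρ[f/e]((π[e,b](ρ[b/c](S)) ∪ γ[e; MIN(c)→b](S))) → 7
  γ[b; MIN(f)→e](ρ[f/e]((π[e,b](ρ[b/c](S)) ∪ γ[e; MIN(c)→b](S)))) → 3

E1 and E2 produce the same multiset:
b | e
4 | 3
6 | 6
8 | 6

yes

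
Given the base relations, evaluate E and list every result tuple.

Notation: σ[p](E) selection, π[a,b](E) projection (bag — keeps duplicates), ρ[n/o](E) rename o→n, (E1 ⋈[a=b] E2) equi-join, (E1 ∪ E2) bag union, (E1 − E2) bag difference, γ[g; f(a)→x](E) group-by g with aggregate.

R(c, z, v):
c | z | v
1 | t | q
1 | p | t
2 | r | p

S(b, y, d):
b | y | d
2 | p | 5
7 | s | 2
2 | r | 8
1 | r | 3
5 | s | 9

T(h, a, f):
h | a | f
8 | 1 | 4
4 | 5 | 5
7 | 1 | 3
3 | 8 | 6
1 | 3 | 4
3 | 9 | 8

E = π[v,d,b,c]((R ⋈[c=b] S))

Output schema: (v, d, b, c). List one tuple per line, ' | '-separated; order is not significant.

Subexpression sizes:
  R → 3
  S → 5
  (R ⋈[c=b] S) → 4
  π[v,d,b,c]((R ⋈[c=b] S)) → 4

== RESULT ==
v | d | b | c
p | 5 | 2 | 2
p | 8 | 2 | 2
q | 3 | 1 | 1
t | 3 | 1 | 1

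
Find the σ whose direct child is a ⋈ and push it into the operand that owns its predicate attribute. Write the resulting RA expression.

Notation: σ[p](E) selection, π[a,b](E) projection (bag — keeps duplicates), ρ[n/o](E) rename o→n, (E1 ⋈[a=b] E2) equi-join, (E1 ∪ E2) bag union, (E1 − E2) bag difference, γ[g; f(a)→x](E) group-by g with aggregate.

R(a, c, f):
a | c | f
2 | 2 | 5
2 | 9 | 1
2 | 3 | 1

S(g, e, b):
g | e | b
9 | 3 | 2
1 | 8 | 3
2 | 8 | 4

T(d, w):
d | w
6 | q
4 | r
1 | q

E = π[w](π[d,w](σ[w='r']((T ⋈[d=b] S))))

σ filters on w, owned by the left side.
E' = π[w](π[d,w]((σ[w='r'](T) ⋈[d=b] S)))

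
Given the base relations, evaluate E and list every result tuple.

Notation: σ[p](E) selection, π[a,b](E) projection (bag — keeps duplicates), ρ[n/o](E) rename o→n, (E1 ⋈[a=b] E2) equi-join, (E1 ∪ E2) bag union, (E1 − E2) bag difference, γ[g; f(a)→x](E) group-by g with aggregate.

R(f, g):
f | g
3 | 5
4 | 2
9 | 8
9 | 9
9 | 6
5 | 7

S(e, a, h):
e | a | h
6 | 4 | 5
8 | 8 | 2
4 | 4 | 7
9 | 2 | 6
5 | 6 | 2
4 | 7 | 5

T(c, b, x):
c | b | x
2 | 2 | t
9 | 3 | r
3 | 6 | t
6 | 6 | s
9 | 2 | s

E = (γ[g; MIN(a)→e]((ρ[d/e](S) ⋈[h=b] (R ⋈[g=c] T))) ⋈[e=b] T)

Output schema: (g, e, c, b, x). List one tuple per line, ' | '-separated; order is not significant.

Stepwise |·|:
  S → 6
  ρ[d/e](S) → 6
  R → 6
  T → 5
  (R ⋈[g=c] T) → 4
  (ρ[d/e](S) ⋈[h=b] (R ⋈[g=c] T)) → 5
  γ[g; MIN(a)→e]((ρ[d/e](S) ⋈[h=b] (R ⋈[g=c] T))) → 3
  T → 5
  (γ[g; MIN(a)→e]((ρ[d/e](S) ⋈[h=b] (R ⋈[g=c] T))) ⋈[e=b] T) → 6

== RESULT ==
g | e | c | b | x
2 | 6 | 3 | 6 | t
2 | 6 | 6 | 6 | s
6 | 2 | 2 | 2 | t
6 | 2 | 9 | 2 | s
9 | 6 | 3 | 6 | t
9 | 6 | 6 | 6 | s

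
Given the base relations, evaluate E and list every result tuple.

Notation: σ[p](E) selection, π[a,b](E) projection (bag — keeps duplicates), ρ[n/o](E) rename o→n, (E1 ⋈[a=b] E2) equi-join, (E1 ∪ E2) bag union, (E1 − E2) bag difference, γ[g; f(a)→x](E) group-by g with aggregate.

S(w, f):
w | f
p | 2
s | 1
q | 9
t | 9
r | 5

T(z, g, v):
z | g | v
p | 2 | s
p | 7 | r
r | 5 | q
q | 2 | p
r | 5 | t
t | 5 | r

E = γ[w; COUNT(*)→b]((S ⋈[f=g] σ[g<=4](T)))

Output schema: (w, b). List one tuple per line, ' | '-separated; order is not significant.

Row counts bottom-up:
  S → 5
  T → 6
  σ[g<=4](T) → 2
  (S ⋈[f=g] σ[g<=4](T)) → 2
  γ[w; COUNT(*)→b]((S ⋈[f=g] σ[g<=4](T))) → 1

== RESULT ==
w | b
p | 2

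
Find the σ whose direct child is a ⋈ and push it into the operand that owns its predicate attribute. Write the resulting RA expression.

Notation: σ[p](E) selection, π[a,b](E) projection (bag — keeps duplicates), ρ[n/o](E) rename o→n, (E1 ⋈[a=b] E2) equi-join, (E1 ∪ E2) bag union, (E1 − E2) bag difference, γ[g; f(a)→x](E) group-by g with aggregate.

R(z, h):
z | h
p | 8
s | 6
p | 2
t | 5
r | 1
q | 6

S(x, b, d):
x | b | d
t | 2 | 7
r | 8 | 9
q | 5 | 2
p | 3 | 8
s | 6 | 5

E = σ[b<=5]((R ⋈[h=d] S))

σ filters on b, owned by the right side.
E' = (R ⋈[h=d] σ[b<=5](S))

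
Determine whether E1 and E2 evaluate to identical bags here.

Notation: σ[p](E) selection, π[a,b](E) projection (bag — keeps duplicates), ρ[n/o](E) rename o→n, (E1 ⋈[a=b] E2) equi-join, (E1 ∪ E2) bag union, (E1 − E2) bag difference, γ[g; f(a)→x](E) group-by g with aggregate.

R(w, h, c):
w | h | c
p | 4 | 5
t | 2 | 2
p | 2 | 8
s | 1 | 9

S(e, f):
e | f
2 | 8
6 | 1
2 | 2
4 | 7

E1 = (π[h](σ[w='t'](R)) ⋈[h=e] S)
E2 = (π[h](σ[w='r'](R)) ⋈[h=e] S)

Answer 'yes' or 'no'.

E1 row counts bottom-up:
  R → 4
  σ[w='t'](R) → 1
  π[h](σ[w='t'](R)) → 1
  S → 4
  (π[h](σ[w='t'](R)) ⋈[h=e] S) → 2
E2 row counts bottom-up:
  R → 4
  σ[w='r'](R) → 0
  π[h](σ[w='r'](R)) → 0
  S → 4
  (π[h](σ[w='r'](R)) ⋈[h=e] S) → 0

E1 result:
h | e | f
2 | 2 | 2
2 | 2 | 8
E2 result:
h | e | f
(0 rows)
Witness: (2, 2, 8) appears 1× in E1 but 0× in E2.

no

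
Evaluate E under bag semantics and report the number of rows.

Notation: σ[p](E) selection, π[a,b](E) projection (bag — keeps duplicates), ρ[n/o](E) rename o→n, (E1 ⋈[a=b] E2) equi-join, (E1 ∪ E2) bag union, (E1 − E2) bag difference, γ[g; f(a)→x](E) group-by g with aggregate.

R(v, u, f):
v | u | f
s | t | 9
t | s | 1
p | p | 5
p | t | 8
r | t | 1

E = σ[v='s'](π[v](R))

Per-node cardinality:
  R → 5
  π[v](R) → 5
  σ[v='s'](π[v](R)) → 1

|E| = 1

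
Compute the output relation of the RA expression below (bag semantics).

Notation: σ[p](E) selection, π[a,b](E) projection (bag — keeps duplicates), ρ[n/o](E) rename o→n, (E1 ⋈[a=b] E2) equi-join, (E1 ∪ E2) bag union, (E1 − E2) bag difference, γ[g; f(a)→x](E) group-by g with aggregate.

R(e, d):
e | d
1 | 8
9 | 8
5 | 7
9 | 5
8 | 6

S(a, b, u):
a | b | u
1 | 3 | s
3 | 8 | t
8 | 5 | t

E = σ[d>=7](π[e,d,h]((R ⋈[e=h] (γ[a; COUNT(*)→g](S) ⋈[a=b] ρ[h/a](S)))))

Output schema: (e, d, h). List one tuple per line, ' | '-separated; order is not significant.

Per-node cardinality:
  R → 5
  S → 3
  γ[a; COUNT(*)→g](S) → 3
  S → 3
  ρ[h/a](S) → 3
  (γ[a; COUNT(*)→g](S) ⋈[a=b] ρ[h/a](S)) → 2
  (R ⋈[e=h] (γ[a; COUNT(*)→g](S) ⋈[a=b] ρ[h/a](S))) → 1
  π[e,d,h]((R ⋈[e=h] (γ[a; COUNT(*)→g](S) ⋈[a=b] ρ[h/a](S)))) → 1
  σ[d>=7](π[e,d,h]((R ⋈[e=h] (γ[a; COUNT(*)→g](S) ⋈[a=b] ρ[h/a](S))))) → 1

== RESULT ==
e | d | h
1 | 8 | 1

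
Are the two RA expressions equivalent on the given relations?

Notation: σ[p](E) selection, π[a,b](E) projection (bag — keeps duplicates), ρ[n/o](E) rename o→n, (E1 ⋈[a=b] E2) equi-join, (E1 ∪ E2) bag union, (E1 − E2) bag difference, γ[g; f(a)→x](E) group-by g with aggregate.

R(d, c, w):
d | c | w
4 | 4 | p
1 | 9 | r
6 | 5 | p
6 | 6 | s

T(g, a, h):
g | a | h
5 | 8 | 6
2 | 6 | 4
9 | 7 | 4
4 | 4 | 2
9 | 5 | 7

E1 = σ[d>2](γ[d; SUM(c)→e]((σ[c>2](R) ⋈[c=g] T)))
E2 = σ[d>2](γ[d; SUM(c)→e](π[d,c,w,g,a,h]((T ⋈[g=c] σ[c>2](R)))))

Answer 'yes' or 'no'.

E1 per-node cardinality:
  R → 4
  σ[c>2](R) → 4
  T → 5
  (σ[c>2](R) ⋈[c=g] T) → 4
  γ[d; SUM(c)→e]((σ[c>2](R) ⋈[c=g] T)) → 3
  σ[d>2](γ[d; SUM(c)→e]((σ[c>2](R) ⋈[c=g] T))) → 2
E2 per-node cardinality:
  T → 5
  R → 4
  σ[c>2](R) → 4
  (T ⋈[g=c] σ[c>2](R)) → 4
  π[d,c,w,g,a,h]((T ⋈[g=c] σ[c>2](R))) → 4
  γ[d; SUM(c)→e](π[d,c,w,g,a,h]((T ⋈[g=c] σ[c>2](R)))) → 3
  σ[d>2](γ[d; SUM(c)→e](π[d,c,w,g,a,h]((T ⋈[g=c] σ[c>2](R))))) → 2

E1 and E2 produce the same multiset:
d | e
4 | 4
6 | 5

yes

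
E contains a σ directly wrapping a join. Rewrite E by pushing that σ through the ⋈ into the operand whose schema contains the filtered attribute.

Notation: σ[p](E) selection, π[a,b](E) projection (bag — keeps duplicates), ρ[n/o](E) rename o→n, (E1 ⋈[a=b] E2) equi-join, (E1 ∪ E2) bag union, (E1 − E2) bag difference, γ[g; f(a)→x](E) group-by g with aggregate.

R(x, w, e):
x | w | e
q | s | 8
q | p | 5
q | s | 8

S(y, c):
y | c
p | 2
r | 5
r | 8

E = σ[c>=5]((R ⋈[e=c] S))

σ filters on c, owned by the right side.
E' = (R ⋈[e=c] σ[c>=5](S))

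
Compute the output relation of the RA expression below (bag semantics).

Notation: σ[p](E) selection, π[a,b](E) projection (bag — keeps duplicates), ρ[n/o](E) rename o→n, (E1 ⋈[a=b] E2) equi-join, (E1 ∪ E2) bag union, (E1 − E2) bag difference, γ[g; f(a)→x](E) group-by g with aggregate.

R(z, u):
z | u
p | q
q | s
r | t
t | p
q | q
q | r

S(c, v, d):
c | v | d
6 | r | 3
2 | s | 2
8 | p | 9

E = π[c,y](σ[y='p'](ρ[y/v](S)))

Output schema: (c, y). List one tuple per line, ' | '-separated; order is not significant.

Subexpression sizes:
  S → 3
  ρ[y/v](S) → 3
  σ[y='p'](ρ[y/v](S)) → 1
  π[c,y](σ[y='p'](ρ[y/v](S))) → 1

== RESULT ==
c | y
8 | p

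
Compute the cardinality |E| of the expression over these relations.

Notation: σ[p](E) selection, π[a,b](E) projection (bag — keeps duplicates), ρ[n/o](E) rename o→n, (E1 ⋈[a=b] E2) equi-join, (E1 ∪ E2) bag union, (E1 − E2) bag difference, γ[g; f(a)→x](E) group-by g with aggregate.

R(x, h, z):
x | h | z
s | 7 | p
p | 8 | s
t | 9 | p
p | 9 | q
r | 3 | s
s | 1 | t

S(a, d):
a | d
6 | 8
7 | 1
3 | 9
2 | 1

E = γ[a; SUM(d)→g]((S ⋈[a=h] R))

Stepwise |·|:
  S → 4
  R → 6
  (S ⋈[a=h] R) → 2
  γ[a; SUM(d)→g]((S ⋈[a=h] R)) → 2

|E| = 2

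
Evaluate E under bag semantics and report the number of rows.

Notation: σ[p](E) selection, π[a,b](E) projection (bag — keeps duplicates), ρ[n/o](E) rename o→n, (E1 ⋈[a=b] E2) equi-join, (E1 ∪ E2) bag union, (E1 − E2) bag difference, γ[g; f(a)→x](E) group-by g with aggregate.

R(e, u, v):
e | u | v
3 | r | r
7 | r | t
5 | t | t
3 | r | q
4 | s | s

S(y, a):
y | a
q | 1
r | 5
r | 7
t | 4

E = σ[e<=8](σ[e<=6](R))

Row counts bottom-up:
  R → 5
  σ[e<=6](R) → 4
  σ[e<=8](σ[e<=6](R)) → 4

|E| = 4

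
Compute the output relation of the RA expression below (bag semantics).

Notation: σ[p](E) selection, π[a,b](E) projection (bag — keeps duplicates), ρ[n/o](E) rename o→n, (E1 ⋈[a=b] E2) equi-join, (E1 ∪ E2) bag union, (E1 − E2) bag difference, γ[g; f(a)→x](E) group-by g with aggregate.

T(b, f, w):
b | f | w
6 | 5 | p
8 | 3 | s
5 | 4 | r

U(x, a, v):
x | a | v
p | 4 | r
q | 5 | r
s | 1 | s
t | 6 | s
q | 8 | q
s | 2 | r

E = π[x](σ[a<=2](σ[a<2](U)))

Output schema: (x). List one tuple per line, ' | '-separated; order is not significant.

Stepwise |·|:
  U → 6
  σ[a<2](U) → 1
  σ[a<=2](σ[a<2](U)) → 1
  π[x](σ[a<=2](σ[a<2](U))) → 1

== RESULT ==
x
s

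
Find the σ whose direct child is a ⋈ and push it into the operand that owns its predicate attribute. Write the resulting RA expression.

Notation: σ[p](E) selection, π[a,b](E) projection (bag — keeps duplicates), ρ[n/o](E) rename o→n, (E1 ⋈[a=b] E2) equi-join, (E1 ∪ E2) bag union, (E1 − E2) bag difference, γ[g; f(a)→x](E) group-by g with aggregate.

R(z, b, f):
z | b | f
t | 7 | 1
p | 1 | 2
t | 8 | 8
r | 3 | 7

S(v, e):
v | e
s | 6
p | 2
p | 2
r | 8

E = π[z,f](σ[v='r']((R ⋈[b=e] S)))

σ filters on v, owned by the right side.
E' = π[z,f]((R ⋈[b=e] σ[v='r'](S)))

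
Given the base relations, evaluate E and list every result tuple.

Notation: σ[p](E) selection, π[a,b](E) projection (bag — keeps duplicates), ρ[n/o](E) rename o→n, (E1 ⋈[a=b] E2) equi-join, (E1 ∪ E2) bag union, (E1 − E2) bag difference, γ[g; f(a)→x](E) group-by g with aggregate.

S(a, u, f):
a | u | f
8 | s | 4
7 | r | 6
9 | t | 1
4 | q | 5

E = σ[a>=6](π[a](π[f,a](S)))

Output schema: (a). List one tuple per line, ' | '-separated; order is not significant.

Row counts bottom-up:
  S → 4
  π[f,a](S) → 4
  π[a](π[f,a](S)) → 4
  σ[a>=6](π[a](π[f,a](S))) → 3

== RESULT ==
a
7
8
9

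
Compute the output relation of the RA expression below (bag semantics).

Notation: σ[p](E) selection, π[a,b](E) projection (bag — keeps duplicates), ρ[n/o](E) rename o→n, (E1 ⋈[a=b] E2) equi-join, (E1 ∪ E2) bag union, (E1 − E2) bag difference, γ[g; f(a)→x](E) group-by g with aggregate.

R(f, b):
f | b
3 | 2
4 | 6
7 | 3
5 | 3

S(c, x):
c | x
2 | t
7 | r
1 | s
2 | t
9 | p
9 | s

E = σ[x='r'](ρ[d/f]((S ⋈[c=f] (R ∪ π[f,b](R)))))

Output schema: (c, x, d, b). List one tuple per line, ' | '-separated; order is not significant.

Stepwise |·|:
  S → 6
  R → 4
  R → 4
  π[f,b](R) → 4
  (R ∪ π[f,b](R)) → 8
  (S ⋈[c=f] (R ∪ π[f,b](R))) → 2
  ρ[d/f]((S ⋈[c=f] (R ∪ π[f,b](R)))) → 2
  σ[x='r'](ρ[d/f]((S ⋈[c=f] (R ∪ π[f,b](R))))) → 2

== RESULT ==
c | x | d | b
7 | r | 7 | 3
7 | r | 7 | 3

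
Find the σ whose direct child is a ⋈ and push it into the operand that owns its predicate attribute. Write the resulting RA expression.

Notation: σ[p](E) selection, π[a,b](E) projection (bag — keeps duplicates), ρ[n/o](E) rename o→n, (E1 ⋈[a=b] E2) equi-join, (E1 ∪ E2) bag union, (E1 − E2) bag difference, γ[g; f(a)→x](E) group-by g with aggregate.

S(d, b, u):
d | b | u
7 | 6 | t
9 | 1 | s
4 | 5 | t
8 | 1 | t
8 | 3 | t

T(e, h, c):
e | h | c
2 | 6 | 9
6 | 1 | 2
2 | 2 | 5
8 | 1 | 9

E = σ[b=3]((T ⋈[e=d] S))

σ filters on b, owned by the right side.
E' = (T ⋈[e=d] σ[b=3](S))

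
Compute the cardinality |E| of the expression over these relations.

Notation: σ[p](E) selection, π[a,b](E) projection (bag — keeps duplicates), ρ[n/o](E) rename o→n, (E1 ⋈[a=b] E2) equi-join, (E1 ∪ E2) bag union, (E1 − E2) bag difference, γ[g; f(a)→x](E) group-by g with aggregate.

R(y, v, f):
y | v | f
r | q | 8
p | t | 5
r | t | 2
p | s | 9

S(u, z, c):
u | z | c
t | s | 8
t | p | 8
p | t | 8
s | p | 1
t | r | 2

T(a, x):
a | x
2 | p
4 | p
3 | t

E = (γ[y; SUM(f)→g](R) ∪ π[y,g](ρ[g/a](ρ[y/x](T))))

Stepwise |·|:
  R → 4
  γ[y; SUM(f)→g](R) → 2
  T → 3
  ρ[y/x](T) → 3
  ρ[g/a](ρ[y/x](T)) → 3
  π[y,g](ρ[g/a](ρ[y/x](T))) → 3
  (γ[y; SUM(f)→g](R) ∪ π[y,g](ρ[g/a](ρ[y/x](T)))) → 5

|E| = 5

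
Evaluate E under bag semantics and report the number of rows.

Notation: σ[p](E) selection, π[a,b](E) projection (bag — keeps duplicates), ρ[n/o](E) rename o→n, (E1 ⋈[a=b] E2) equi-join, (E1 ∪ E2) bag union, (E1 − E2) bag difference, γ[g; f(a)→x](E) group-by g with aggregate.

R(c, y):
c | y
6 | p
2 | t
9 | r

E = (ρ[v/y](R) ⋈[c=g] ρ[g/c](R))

Subexpression sizes:
  R → 3
  ρ[v/y](R) → 3
  R → 3
  ρ[g/c](R) → 3
  (ρ[v/y](R) ⋈[c=g] ρ[g/c](R)) → 3

|E| = 3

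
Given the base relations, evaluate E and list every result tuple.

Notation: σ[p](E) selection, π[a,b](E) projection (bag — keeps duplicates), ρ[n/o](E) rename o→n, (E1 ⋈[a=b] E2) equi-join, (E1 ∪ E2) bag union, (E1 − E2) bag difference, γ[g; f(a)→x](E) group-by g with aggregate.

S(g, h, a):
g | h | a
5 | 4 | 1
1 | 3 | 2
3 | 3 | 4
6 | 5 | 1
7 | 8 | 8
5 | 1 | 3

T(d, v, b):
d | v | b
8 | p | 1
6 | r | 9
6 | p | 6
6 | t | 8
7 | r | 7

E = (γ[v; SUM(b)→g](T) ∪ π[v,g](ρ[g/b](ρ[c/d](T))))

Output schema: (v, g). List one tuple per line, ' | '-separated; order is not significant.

Stepwise |·|:
  T → 5
  γ[v; SUM(b)→g](T) → 3
  T → 5
  ρ[c/d](T) → 5
  ρ[g/b](ρ[c/d](T)) → 5
  π[v,g](ρ[g/b](ρ[c/d](T))) → 5
  (γ[v; SUM(b)→g](T) ∪ π[v,g](ρ[g/b](ρ[c/d](T)))) → 8

== RESULT ==
v | g
p | 1
p | 6
p | 7
r | 7
r | 9
r | 16
t | 8
t | 8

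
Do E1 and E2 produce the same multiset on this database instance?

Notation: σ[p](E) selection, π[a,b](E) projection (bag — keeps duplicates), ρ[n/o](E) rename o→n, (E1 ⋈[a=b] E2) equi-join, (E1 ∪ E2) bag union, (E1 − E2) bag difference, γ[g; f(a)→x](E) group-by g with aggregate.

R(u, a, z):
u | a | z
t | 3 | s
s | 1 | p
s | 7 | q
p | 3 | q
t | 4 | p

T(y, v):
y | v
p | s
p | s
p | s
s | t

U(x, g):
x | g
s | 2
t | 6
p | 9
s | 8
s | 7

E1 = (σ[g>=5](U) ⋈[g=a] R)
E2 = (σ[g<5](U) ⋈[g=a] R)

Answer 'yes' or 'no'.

E1 per-node cardinality:
  U → 5
  σ[g>=5](U) → 4
  R → 5
  (σ[g>=5](U) ⋈[g=a] R) → 1
E2 per-node cardinality:
  U → 5
  σ[g<5](U) → 1
  R → 5
  (σ[g<5](U) ⋈[g=a] R) → 0

E1 result:
x | g | u | a | z
s | 7 | s | 7 | q
E2 result:
x | g | u | a | z
(0 rows)
Witness: ('s', 7, 's', 7, 'q') appears 1× in E1 but 0× in E2.

no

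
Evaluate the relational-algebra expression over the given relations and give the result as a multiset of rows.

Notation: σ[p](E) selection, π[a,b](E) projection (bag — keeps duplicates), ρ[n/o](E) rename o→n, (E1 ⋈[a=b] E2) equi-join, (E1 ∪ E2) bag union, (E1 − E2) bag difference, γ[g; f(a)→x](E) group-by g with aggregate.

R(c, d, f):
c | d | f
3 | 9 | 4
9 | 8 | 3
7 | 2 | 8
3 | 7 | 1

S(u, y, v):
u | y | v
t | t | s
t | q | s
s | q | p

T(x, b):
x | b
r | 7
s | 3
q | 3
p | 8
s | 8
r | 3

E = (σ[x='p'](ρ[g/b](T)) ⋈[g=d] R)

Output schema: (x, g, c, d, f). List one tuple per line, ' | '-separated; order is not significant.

Stepwise |·|:
  T → 6
  ρ[g/b](T) → 6
  σ[x='p'](ρ[g/b](T)) → 1
  R → 4
  (σ[x='p'](ρ[g/b](T)) ⋈[g=d] R) → 1

== RESULT ==
x | g | c | d | f
p | 8 | 9 | 8 | 3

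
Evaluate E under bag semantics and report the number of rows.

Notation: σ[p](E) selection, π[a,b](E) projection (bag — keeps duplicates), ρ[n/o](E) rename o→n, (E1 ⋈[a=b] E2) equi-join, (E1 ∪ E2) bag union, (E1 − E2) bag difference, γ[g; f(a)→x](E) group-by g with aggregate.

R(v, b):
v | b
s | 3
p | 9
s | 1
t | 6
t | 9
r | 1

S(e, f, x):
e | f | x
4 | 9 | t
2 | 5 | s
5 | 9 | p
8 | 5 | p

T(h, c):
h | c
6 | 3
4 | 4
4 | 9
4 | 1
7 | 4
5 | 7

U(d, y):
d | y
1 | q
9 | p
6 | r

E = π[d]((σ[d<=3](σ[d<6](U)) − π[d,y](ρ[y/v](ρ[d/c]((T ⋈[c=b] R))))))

Per-node cardinality:
  U → 3
  σ[d<6](U) → 1
  σ[d<=3](σ[d<6](U)) → 1
  T → 6
  R → 6
  (T ⋈[c=b] R) → 5
  ρ[d/c]((T ⋈[c=b] R)) → 5
  ρ[y/v](ρ[d/c]((T ⋈[c=b] R))) → 5
  π[d,y](ρ[y/v](ρ[d/c]((T ⋈[c=b] R)))) → 5
  (σ[d<=3](σ[d<6](U)) − π[d,y](ρ[y/v](ρ[d/c]((T ⋈[c=b] R))))) → 1
  π[d]((σ[d<=3](σ[d<6](U)) − π[d,y](ρ[y/v](ρ[d/c]((T ⋈[c=b] R)))))) → 1

|E| = 1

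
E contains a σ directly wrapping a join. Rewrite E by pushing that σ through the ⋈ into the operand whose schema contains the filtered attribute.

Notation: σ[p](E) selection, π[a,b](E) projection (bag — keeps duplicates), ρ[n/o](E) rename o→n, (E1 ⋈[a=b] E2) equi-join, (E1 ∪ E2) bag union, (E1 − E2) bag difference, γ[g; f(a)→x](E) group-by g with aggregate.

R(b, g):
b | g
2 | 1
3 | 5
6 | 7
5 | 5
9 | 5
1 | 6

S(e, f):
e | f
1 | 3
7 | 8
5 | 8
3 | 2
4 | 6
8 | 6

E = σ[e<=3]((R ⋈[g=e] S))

σ filters on e, owned by the right side.
E' = (R ⋈[g=e] σ[e<=3](S))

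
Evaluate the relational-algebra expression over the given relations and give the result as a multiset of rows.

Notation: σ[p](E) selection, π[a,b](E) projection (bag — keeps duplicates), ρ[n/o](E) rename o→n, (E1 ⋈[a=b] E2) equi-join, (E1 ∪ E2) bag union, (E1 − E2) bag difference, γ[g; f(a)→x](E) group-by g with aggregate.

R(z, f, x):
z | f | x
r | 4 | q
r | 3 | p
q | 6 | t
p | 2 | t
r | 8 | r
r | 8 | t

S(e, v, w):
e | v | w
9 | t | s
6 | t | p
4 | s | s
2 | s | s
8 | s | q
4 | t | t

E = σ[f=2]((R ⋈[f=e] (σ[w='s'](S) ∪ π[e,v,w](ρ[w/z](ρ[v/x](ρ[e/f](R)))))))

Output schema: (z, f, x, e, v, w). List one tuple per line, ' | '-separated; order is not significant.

Per-node cardinality:
  R → 6
  S → 6
  σ[w='s'](S) → 3
  R → 6
  ρ[e/f](R) → 6
  ρ[v/x](ρ[e/f](R)) → 6
  ρ[w/z](ρ[v/x](ρ[e/f](R))) → 6
  π[e,v,w](ρ[w/z](ρ[v/x](ρ[e/f](R)))) → 6
  (σ[w='s'](S) ∪ π[e,v,w](ρ[w/z](ρ[v/x](ρ[e/f](R))))) → 9
  (R ⋈[f=e] (σ[w='s'](S) ∪ π[e,v,w](ρ[w/z](ρ[v/x](ρ[e/f](R)))))) → 10
  σ[f=2]((R ⋈[f=e] (σ[w='s'](S) ∪ π[e,v,w](ρ[w/z](ρ[v/x](ρ[e/f](R))))))) → 2

== RESULT ==
z | f | x | e | v | w
p | 2 | t | 2 | s | s
p | 2 | t | 2 | t | p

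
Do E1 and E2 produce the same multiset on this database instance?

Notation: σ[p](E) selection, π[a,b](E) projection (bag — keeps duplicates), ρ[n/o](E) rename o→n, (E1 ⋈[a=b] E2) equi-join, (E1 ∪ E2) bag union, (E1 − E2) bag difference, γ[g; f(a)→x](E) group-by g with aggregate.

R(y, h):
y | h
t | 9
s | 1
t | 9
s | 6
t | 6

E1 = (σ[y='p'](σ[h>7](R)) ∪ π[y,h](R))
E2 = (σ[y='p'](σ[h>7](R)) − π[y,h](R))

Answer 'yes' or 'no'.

E1 per-node cardinality:
  R → 5
  σ[h>7](R) → 2
  σ[y='p'](σ[h>7](R)) → 0
  R → 5
  π[y,h](R) → 5
  (σ[y='p'](σ[h>7](R)) ∪ π[y,h](R)) → 5
E2 per-node cardinality:
  R → 5
  σ[h>7](R) → 2
  σ[y='p'](σ[h>7](R)) → 0
  R → 5
  π[y,h](R) → 5
  (σ[y='p'](σ[h>7](R)) − π[y,h](R)) → 0

E1 result:
y | h
s | 1
s | 6
t | 6
t | 9
t | 9
E2 result:
y | h
(0 rows)
Witness: ('t', 9) appears 2× in E1 but 0× in E2.

no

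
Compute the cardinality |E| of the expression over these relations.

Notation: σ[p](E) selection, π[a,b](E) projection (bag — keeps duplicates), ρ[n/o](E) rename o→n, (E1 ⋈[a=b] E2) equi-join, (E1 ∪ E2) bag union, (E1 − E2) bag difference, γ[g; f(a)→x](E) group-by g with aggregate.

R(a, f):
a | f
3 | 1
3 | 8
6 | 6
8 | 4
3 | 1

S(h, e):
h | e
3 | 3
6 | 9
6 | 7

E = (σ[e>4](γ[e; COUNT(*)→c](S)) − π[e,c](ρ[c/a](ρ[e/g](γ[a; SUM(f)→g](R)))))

Stepwise |·|:
  S → 3
  γ[e; COUNT(*)→c](S) → 3
  σ[e>4](γ[e; COUNT(*)→c](S)) → 2
  R → 5
  γ[a; SUM(f)→g](R) → 3
  ρ[e/g](γ[a; SUM(f)→g](R)) → 3
  ρ[c/a](ρ[e/g](γ[a; SUM(f)→g](R))) → 3
  π[e,c](ρ[c/a](ρ[e/g](γ[a; SUM(f)→g](R)))) → 3
  (σ[e>4](γ[e; COUNT(*)→c](S)) − π[e,c](ρ[c/a](ρ[e/g](γ[a; SUM(f)→g](R))))) → 2

|E| = 2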